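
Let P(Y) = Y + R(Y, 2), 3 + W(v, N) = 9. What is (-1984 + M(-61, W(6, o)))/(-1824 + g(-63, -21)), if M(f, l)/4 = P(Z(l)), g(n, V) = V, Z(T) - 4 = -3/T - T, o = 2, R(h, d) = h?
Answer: 668/615 ≈ 1.0862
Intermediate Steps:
W(v, N) = 6 (W(v, N) = -3 + 9 = 6)
Z(T) = 4 - T - 3/T (Z(T) = 4 + (-3/T - T) = 4 + (-T - 3/T) = 4 - T - 3/T)
P(Y) = 2*Y (P(Y) = Y + Y = 2*Y)
M(f, l) = 32 - 24/l - 8*l (M(f, l) = 4*(2*(4 - l - 3/l)) = 4*(8 - 6/l - 2*l) = 32 - 24/l - 8*l)
(-1984 + M(-61, W(6, o)))/(-1824 + g(-63, -21)) = (-1984 + (32 - 24/6 - 8*6))/(-1824 - 21) = (-1984 + (32 - 24*1/6 - 48))/(-1845) = (-1984 + (32 - 4 - 48))*(-1/1845) = (-1984 - 20)*(-1/1845) = -2004*(-1/1845) = 668/615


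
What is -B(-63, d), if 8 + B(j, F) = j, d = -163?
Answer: 71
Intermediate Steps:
B(j, F) = -8 + j
-B(-63, d) = -(-8 - 63) = -1*(-71) = 71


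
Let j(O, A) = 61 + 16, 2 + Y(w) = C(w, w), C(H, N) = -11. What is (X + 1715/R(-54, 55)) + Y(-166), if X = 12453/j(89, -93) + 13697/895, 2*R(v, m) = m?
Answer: 2228857/9845 ≈ 226.39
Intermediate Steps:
R(v, m) = m/2
Y(w) = -13 (Y(w) = -2 - 11 = -13)
j(O, A) = 77
X = 1742872/9845 (X = 12453/77 + 13697/895 = 12453*(1/77) + 13697*(1/895) = 1779/11 + 13697/895 = 1742872/9845 ≈ 177.03)
(X + 1715/R(-54, 55)) + Y(-166) = (1742872/9845 + 1715/(((½)*55))) - 13 = (1742872/9845 + 1715/(55/2)) - 13 = (1742872/9845 + 1715*(2/55)) - 13 = (1742872/9845 + 686/11) - 13 = 2356842/9845 - 13 = 2228857/9845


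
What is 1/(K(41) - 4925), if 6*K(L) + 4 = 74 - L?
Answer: -6/29521 ≈ -0.00020325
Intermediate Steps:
K(L) = 35/3 - L/6 (K(L) = -2/3 + (74 - L)/6 = -2/3 + (37/3 - L/6) = 35/3 - L/6)
1/(K(41) - 4925) = 1/((35/3 - 1/6*41) - 4925) = 1/((35/3 - 41/6) - 4925) = 1/(29/6 - 4925) = 1/(-29521/6) = -6/29521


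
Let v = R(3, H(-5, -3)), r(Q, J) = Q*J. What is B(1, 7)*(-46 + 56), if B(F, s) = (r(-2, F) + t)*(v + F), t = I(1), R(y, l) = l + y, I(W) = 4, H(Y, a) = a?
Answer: 20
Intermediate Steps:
r(Q, J) = J*Q
t = 4
v = 0 (v = -3 + 3 = 0)
B(F, s) = F*(4 - 2*F) (B(F, s) = (F*(-2) + 4)*(0 + F) = (-2*F + 4)*F = (4 - 2*F)*F = F*(4 - 2*F))
B(1, 7)*(-46 + 56) = (2*1*(2 - 1*1))*(-46 + 56) = (2*1*(2 - 1))*10 = (2*1*1)*10 = 2*10 = 20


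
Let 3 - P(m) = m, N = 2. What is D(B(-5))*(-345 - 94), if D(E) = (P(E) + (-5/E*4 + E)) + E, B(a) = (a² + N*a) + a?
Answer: -4829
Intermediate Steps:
P(m) = 3 - m
B(a) = a² + 3*a (B(a) = (a² + 2*a) + a = a² + 3*a)
D(E) = 3 + E - 20/E (D(E) = ((3 - E) + (-5/E*4 + E)) + E = ((3 - E) + (-20/E + E)) + E = ((3 - E) + (E - 20/E)) + E = (3 - 20/E) + E = 3 + E - 20/E)
D(B(-5))*(-345 - 94) = (3 - 5*(3 - 5) - 20*(-1/(5*(3 - 5))))*(-345 - 94) = (3 - 5*(-2) - 20/((-5*(-2))))*(-439) = (3 + 10 - 20/10)*(-439) = (3 + 10 - 20*⅒)*(-439) = (3 + 10 - 2)*(-439) = 11*(-439) = -4829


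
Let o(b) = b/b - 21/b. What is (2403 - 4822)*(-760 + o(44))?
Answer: 80835723/44 ≈ 1.8372e+6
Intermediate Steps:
o(b) = 1 - 21/b
(2403 - 4822)*(-760 + o(44)) = (2403 - 4822)*(-760 + (-21 + 44)/44) = -2419*(-760 + (1/44)*23) = -2419*(-760 + 23/44) = -2419*(-33417/44) = 80835723/44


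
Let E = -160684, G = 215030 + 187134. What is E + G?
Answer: 241480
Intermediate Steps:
G = 402164
E + G = -160684 + 402164 = 241480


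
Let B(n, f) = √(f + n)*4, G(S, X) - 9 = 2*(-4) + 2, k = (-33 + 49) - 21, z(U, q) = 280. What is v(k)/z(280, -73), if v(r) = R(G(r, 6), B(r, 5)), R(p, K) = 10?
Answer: 1/28 ≈ 0.035714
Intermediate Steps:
k = -5 (k = 16 - 21 = -5)
G(S, X) = 3 (G(S, X) = 9 + (2*(-4) + 2) = 9 + (-8 + 2) = 9 - 6 = 3)
B(n, f) = 4*√(f + n)
v(r) = 10
v(k)/z(280, -73) = 10/280 = 10*(1/280) = 1/28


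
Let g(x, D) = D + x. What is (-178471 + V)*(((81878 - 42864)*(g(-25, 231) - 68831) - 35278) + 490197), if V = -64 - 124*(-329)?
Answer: 368710888781109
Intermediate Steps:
V = 40732 (V = -64 + 40796 = 40732)
(-178471 + V)*(((81878 - 42864)*(g(-25, 231) - 68831) - 35278) + 490197) = (-178471 + 40732)*(((81878 - 42864)*((231 - 25) - 68831) - 35278) + 490197) = -137739*((39014*(206 - 68831) - 35278) + 490197) = -137739*((39014*(-68625) - 35278) + 490197) = -137739*((-2677335750 - 35278) + 490197) = -137739*(-2677371028 + 490197) = -137739*(-2676880831) = 368710888781109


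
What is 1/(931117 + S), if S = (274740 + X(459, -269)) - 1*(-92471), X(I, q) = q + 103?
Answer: 1/1298162 ≈ 7.7032e-7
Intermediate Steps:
X(I, q) = 103 + q
S = 367045 (S = (274740 + (103 - 269)) - 1*(-92471) = (274740 - 166) + 92471 = 274574 + 92471 = 367045)
1/(931117 + S) = 1/(931117 + 367045) = 1/1298162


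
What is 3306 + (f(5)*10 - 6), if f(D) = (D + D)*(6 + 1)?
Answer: 4000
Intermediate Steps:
f(D) = 14*D (f(D) = (2*D)*7 = 14*D)
3306 + (f(5)*10 - 6) = 3306 + ((14*5)*10 - 6) = 3306 + (70*10 - 6) = 3306 + (700 - 6) = 3306 + 694 = 4000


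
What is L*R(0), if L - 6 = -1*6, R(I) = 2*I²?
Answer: 0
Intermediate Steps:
L = 0 (L = 6 - 1*6 = 6 - 6 = 0)
L*R(0) = 0*(2*0²) = 0*(2*0) = 0*0 = 0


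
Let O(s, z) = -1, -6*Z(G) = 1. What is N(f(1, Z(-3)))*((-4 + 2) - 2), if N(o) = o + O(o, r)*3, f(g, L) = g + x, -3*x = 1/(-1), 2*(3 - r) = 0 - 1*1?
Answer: 20/3 ≈ 6.6667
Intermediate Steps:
Z(G) = -⅙ (Z(G) = -⅙*1 = -⅙)
r = 7/2 (r = 3 - (0 - 1*1)/2 = 3 - (0 - 1)/2 = 3 - ½*(-1) = 3 + ½ = 7/2 ≈ 3.5000)
x = ⅓ (x = -1/(3*(-1)) = -(-1)/3 = -⅓*(-1) = ⅓ ≈ 0.33333)
f(g, L) = ⅓ + g (f(g, L) = g + ⅓ = ⅓ + g)
N(o) = -3 + o (N(o) = o - 1*3 = o - 3 = -3 + o)
N(f(1, Z(-3)))*((-4 + 2) - 2) = (-3 + (⅓ + 1))*((-4 + 2) - 2) = (-3 + 4/3)*(-2 - 2) = -5/3*(-4) = 20/3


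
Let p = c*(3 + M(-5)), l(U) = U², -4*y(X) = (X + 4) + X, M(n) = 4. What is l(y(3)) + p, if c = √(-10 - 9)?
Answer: 25/4 + 7*I*√19 ≈ 6.25 + 30.512*I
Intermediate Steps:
c = I*√19 (c = √(-19) = I*√19 ≈ 4.3589*I)
y(X) = -1 - X/2 (y(X) = -((X + 4) + X)/4 = -((4 + X) + X)/4 = -(4 + 2*X)/4 = -1 - X/2)
p = 7*I*√19 (p = (I*√19)*(3 + 4) = (I*√19)*7 = 7*I*√19 ≈ 30.512*I)
l(y(3)) + p = (-1 - ½*3)² + 7*I*√19 = (-1 - 3/2)² + 7*I*√19 = (-5/2)² + 7*I*√19 = 25/4 + 7*I*√19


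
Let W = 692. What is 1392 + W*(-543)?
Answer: -374364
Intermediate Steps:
1392 + W*(-543) = 1392 + 692*(-543) = 1392 - 375756 = -374364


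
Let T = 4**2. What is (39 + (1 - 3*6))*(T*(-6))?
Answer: -2112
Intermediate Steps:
T = 16
(39 + (1 - 3*6))*(T*(-6)) = (39 + (1 - 3*6))*(16*(-6)) = (39 + (1 - 18))*(-96) = (39 - 17)*(-96) = 22*(-96) = -2112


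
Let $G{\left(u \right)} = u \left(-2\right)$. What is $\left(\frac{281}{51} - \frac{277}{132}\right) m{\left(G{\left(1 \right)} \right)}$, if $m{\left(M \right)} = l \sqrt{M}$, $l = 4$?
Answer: $\frac{7655 i \sqrt{2}}{561} \approx 19.297 i$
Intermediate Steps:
$G{\left(u \right)} = - 2 u$
$m{\left(M \right)} = 4 \sqrt{M}$
$\left(\frac{281}{51} - \frac{277}{132}\right) m{\left(G{\left(1 \right)} \right)} = \left(\frac{281}{51} - \frac{277}{132}\right) 4 \sqrt{\left(-2\right) 1} = \left(281 \cdot \frac{1}{51} - \frac{277}{132}\right) 4 \sqrt{-2} = \left(\frac{281}{51} - \frac{277}{132}\right) 4 i \sqrt{2} = \frac{7655 \cdot 4 i \sqrt{2}}{2244} = \frac{7655 i \sqrt{2}}{561}$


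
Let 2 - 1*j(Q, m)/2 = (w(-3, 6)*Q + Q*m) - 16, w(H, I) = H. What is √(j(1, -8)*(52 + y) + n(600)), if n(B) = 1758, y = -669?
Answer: 2*I*√8507 ≈ 184.47*I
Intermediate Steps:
j(Q, m) = 36 + 6*Q - 2*Q*m (j(Q, m) = 4 - 2*((-3*Q + Q*m) - 16) = 4 - 2*(-16 - 3*Q + Q*m) = 4 + (32 + 6*Q - 2*Q*m) = 36 + 6*Q - 2*Q*m)
√(j(1, -8)*(52 + y) + n(600)) = √((36 + 6*1 - 2*1*(-8))*(52 - 669) + 1758) = √((36 + 6 + 16)*(-617) + 1758) = √(58*(-617) + 1758) = √(-35786 + 1758) = √(-34028) = 2*I*√8507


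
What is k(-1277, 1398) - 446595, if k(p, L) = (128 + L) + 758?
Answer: -444311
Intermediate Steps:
k(p, L) = 886 + L
k(-1277, 1398) - 446595 = (886 + 1398) - 446595 = 2284 - 446595 = -444311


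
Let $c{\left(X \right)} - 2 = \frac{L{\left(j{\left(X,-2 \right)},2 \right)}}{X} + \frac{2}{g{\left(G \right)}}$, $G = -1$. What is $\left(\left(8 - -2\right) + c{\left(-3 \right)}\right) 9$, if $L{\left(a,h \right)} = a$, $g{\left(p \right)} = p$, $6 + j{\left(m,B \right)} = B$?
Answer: $114$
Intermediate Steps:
$j{\left(m,B \right)} = -6 + B$
$c{\left(X \right)} = - \frac{8}{X}$ ($c{\left(X \right)} = 2 + \left(\frac{-6 - 2}{X} + \frac{2}{-1}\right) = 2 + \left(- \frac{8}{X} + 2 \left(-1\right)\right) = 2 - \left(2 + \frac{8}{X}\right) = - \frac{8}{X}$)
$\left(\left(8 - -2\right) + c{\left(-3 \right)}\right) 9 = \left(\left(8 - -2\right) - \frac{8}{-3}\right) 9 = \left(\left(8 + 2\right) - - \frac{8}{3}\right) 9 = \left(10 + \frac{8}{3}\right) 9 = \frac{38}{3} \cdot 9 = 114$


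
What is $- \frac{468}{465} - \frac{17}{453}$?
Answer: $- \frac{73303}{70215} \approx -1.044$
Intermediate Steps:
$- \frac{468}{465} - \frac{17}{453} = \left(-468\right) \frac{1}{465} - \frac{17}{453} = - \frac{156}{155} - \frac{17}{453} = - \frac{73303}{70215}$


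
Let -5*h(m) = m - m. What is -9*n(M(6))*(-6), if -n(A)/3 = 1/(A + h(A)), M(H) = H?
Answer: -27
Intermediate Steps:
h(m) = 0 (h(m) = -(m - m)/5 = -⅕*0 = 0)
n(A) = -3/A (n(A) = -3/(A + 0) = -3/A)
-9*n(M(6))*(-6) = -(-27)/6*(-6) = -9*(-½)*(-6) = (9/2)*(-6) = -27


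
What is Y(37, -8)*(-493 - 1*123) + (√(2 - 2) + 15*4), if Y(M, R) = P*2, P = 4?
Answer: -4868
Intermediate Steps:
Y(M, R) = 8 (Y(M, R) = 4*2 = 8)
Y(37, -8)*(-493 - 1*123) + (√(2 - 2) + 15*4) = 8*(-493 - 1*123) + (√(2 - 2) + 15*4) = 8*(-493 - 123) + (√0 + 60) = 8*(-616) + (0 + 60) = -4928 + 60 = -4868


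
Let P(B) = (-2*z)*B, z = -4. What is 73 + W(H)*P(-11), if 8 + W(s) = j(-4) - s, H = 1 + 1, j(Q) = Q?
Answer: 1305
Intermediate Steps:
P(B) = 8*B (P(B) = (-2*(-4))*B = 8*B)
H = 2
W(s) = -12 - s (W(s) = -8 + (-4 - s) = -12 - s)
73 + W(H)*P(-11) = 73 + (-12 - 1*2)*(8*(-11)) = 73 + (-12 - 2)*(-88) = 73 - 14*(-88) = 73 + 1232 = 1305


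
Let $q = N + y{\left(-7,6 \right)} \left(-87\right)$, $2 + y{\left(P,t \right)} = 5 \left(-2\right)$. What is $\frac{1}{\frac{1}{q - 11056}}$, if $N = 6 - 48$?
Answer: $-10054$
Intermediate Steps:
$N = -42$
$y{\left(P,t \right)} = -12$ ($y{\left(P,t \right)} = -2 + 5 \left(-2\right) = -2 - 10 = -12$)
$q = 1002$ ($q = -42 - -1044 = -42 + 1044 = 1002$)
$\frac{1}{\frac{1}{q - 11056}} = \frac{1}{\frac{1}{1002 - 11056}} = \frac{1}{\frac{1}{-10054}} = \frac{1}{- \frac{1}{10054}} = -10054$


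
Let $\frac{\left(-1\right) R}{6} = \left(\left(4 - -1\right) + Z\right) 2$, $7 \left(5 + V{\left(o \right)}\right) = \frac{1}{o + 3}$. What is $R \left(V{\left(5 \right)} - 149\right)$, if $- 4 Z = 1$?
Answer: $\frac{491511}{56} \approx 8777.0$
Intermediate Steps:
$Z = - \frac{1}{4}$ ($Z = \left(- \frac{1}{4}\right) 1 = - \frac{1}{4} \approx -0.25$)
$V{\left(o \right)} = -5 + \frac{1}{7 \left(3 + o\right)}$ ($V{\left(o \right)} = -5 + \frac{1}{7 \left(o + 3\right)} = -5 + \frac{1}{7 \left(3 + o\right)}$)
$R = -57$ ($R = - 6 \left(\left(4 - -1\right) - \frac{1}{4}\right) 2 = - 6 \left(\left(4 + 1\right) - \frac{1}{4}\right) 2 = - 6 \left(5 - \frac{1}{4}\right) 2 = - 6 \cdot \frac{19}{4} \cdot 2 = \left(-6\right) \frac{19}{2} = -57$)
$R \left(V{\left(5 \right)} - 149\right) = - 57 \left(\frac{-104 - 175}{7 \left(3 + 5\right)} - 149\right) = - 57 \left(\frac{-104 - 175}{7 \cdot 8} - 149\right) = - 57 \left(\frac{1}{7} \cdot \frac{1}{8} \left(-279\right) - 149\right) = - 57 \left(- \frac{279}{56} - 149\right) = \left(-57\right) \left(- \frac{8623}{56}\right) = \frac{491511}{56}$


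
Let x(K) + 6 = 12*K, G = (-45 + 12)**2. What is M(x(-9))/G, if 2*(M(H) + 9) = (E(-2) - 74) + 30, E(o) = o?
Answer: -32/1089 ≈ -0.029385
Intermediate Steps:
G = 1089 (G = (-33)**2 = 1089)
x(K) = -6 + 12*K
M(H) = -32 (M(H) = -9 + ((-2 - 74) + 30)/2 = -9 + (-76 + 30)/2 = -9 + (1/2)*(-46) = -9 - 23 = -32)
M(x(-9))/G = -32/1089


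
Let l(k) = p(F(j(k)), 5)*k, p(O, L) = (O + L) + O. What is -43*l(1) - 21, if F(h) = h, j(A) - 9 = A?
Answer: -1096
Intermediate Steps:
j(A) = 9 + A
p(O, L) = L + 2*O (p(O, L) = (L + O) + O = L + 2*O)
l(k) = k*(23 + 2*k) (l(k) = (5 + 2*(9 + k))*k = (5 + (18 + 2*k))*k = (23 + 2*k)*k = k*(23 + 2*k))
-43*l(1) - 21 = -43*(23 + 2*1) - 21 = -43*(23 + 2) - 21 = -43*25 - 21 = -1075 - 21 = -1096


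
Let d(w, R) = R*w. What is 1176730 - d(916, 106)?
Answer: 1079634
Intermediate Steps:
1176730 - d(916, 106) = 1176730 - 106*916 = 1176730 - 1*97096 = 1176730 - 97096 = 1079634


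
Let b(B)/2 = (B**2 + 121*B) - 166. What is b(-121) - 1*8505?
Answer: -8837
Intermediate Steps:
b(B) = -332 + 2*B**2 + 242*B (b(B) = 2*((B**2 + 121*B) - 166) = 2*(-166 + B**2 + 121*B) = -332 + 2*B**2 + 242*B)
b(-121) - 1*8505 = (-332 + 2*(-121)**2 + 242*(-121)) - 1*8505 = (-332 + 2*14641 - 29282) - 8505 = (-332 + 29282 - 29282) - 8505 = -332 - 8505 = -8837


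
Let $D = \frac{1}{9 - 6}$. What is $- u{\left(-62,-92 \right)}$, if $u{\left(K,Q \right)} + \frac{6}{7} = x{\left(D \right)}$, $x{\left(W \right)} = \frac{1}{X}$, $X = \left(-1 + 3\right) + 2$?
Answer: $\frac{17}{28} \approx 0.60714$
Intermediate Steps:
$D = \frac{1}{3} \approx 0.33333$
$X = 4$ ($X = 2 + 2 = 4$)
$x{\left(W \right)} = \frac{1}{4}$
$u{\left(K,Q \right)} = - \frac{17}{28}$ ($u{\left(K,Q \right)} = - \frac{6}{7} + \frac{1}{4} = - \frac{17}{28}$)
$- u{\left(-62,-92 \right)} = \left(-1\right) \left(- \frac{17}{28}\right) = \frac{17}{28}$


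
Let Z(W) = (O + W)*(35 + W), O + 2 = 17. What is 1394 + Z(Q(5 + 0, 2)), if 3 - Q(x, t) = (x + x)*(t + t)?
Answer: 1438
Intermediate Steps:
O = 15 (O = -2 + 17 = 15)
Q(x, t) = 3 - 4*t*x (Q(x, t) = 3 - (x + x)*(t + t) = 3 - 2*x*2*t = 3 - 4*t*x)
Z(W) = (15 + W)*(35 + W)
1394 + Z(Q(5 + 0, 2)) = 1394 + (525 + (3 - 4*2*(5 + 0))² + 50*(3 - 4*2*(5 + 0))) = 1394 + (525 + (3 - 4*2*5)² + 50*(3 - 4*2*5)) = 1394 + (525 + (3 - 40)² + 50*(3 - 40)) = 1394 + (525 + (-37)² + 50*(-37)) = 1394 + (525 + 1369 - 1850) = 1394 + 44 = 1438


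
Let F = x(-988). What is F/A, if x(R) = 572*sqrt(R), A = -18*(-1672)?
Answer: 13*I*sqrt(247)/342 ≈ 0.5974*I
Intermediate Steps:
A = 30096
F = 1144*I*sqrt(247) (F = 572*sqrt(-988) = 572*(2*I*sqrt(247)) = 1144*I*sqrt(247) ≈ 17979.0*I)
F/A = (1144*I*sqrt(247))/30096 = (1144*I*sqrt(247))*(1/30096) = 13*I*sqrt(247)/342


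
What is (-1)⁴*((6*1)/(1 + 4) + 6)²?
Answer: 1296/25 ≈ 51.840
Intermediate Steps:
(-1)⁴*((6*1)/(1 + 4) + 6)² = 1*(6/5 + 6)² = 1*(36/5)² = 1*(1296/25) = 1296/25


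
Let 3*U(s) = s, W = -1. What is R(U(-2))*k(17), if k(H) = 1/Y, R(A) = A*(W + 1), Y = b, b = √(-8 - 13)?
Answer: 0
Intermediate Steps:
U(s) = s/3
b = I*√21 (b = √(-21) = I*√21 ≈ 4.5826*I)
Y = I*√21 ≈ 4.5826*I
R(A) = 0 (R(A) = A*(-1 + 1) = A*0 = 0)
k(H) = -I*√21/21 (k(H) = 1/(I*√21) = -I*√21/21)
R(U(-2))*k(17) = 0*(-I*√21/21) = 0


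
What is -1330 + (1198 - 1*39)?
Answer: -171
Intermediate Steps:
-1330 + (1198 - 1*39) = -1330 + (1198 - 39) = -1330 + 1159 = -171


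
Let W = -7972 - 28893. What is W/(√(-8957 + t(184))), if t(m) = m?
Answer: 36865*I*√8773/8773 ≈ 393.59*I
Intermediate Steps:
W = -36865
W/(√(-8957 + t(184))) = -36865/√(-8957 + 184) = -36865*(-I*√8773/8773) = -(-36865)*I*√8773/8773 = 36865*I*√8773/8773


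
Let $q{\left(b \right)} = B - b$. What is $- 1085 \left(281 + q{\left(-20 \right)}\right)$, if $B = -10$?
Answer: $-315735$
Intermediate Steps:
$q{\left(b \right)} = -10 - b$
$- 1085 \left(281 + q{\left(-20 \right)}\right) = - 1085 \left(281 - -10\right) = - 1085 \left(281 + \left(-10 + 20\right)\right) = - 1085 \left(281 + 10\right) = \left(-1085\right) 291 = -315735$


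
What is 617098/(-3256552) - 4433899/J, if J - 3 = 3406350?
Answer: -8270638139921/5546482837428 ≈ -1.4911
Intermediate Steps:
J = 3406353 (J = 3 + 3406350 = 3406353)
617098/(-3256552) - 4433899/J = 617098/(-3256552) - 4433899/3406353 = 617098*(-1/3256552) - 4433899*1/3406353 = -308549/1628276 - 4433899/3406353 = -8270638139921/5546482837428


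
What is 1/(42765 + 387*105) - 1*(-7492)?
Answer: 624832801/83400 ≈ 7492.0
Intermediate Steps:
1/(42765 + 387*105) - 1*(-7492) = 1/(42765 + 40635) + 7492 = 1/83400 + 7492 = 624832801/83400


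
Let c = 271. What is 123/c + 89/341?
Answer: 66062/92411 ≈ 0.71487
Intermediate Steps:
123/c + 89/341 = 123/271 + 89/341 = 66062/92411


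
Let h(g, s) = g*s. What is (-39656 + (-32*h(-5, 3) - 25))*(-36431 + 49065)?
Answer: -495265434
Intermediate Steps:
(-39656 + (-32*h(-5, 3) - 25))*(-36431 + 49065) = (-39656 + (-(-160)*3 - 25))*(-36431 + 49065) = (-39656 + (-32*(-15) - 25))*12634 = (-39656 + (480 - 25))*12634 = (-39656 + 455)*12634 = -39201*12634 = -495265434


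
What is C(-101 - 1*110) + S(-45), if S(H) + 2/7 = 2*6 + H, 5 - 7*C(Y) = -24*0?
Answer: -228/7 ≈ -32.571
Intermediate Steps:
C(Y) = 5/7 (C(Y) = 5/7 - (-24)*0/7 = 5/7 - 1/7*0 = 5/7 + 0 = 5/7)
S(H) = 82/7 + H (S(H) = -2/7 + (2*6 + H) = -2/7 + (12 + H) = 82/7 + H)
C(-101 - 1*110) + S(-45) = 5/7 + (82/7 - 45) = 5/7 - 233/7 = -228/7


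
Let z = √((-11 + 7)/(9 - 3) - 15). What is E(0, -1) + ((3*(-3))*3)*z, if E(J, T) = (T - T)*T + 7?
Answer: 7 - 9*I*√141 ≈ 7.0 - 106.87*I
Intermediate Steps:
E(J, T) = 7 (E(J, T) = 0*T + 7 = 0 + 7 = 7)
z = I*√141/3 (z = √(-4/6 - 15) = √(-4*⅙ - 15) = √(-⅔ - 15) = √(-47/3) = I*√141/3 ≈ 3.9581*I)
E(0, -1) + ((3*(-3))*3)*z = 7 + ((3*(-3))*3)*(I*√141/3) = 7 + (-9*3)*(I*√141/3) = 7 - 9*I*√141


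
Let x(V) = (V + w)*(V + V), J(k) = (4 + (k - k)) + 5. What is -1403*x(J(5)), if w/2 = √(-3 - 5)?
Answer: -227286 - 101016*I*√2 ≈ -2.2729e+5 - 1.4286e+5*I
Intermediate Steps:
w = 4*I*√2 (w = 2*√(-3 - 5) = 2*√(-8) = 2*(2*I*√2) = 4*I*√2 ≈ 5.6569*I)
J(k) = 9 (J(k) = (4 + 0) + 5 = 4 + 5 = 9)
x(V) = 2*V*(V + 4*I*√2) (x(V) = (V + 4*I*√2)*(V + V) = (V + 4*I*√2)*(2*V) = 2*V*(V + 4*I*√2))
-1403*x(J(5)) = -2806*9*(9 + 4*I*√2) = -1403*(162 + 72*I*√2) = -227286 - 101016*I*√2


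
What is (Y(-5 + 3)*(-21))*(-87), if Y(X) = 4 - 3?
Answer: 1827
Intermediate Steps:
Y(X) = 1
(Y(-5 + 3)*(-21))*(-87) = (1*(-21))*(-87) = -21*(-87) = 1827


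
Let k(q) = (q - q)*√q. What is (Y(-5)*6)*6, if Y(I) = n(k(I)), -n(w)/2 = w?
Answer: 0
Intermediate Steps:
k(q) = 0 (k(q) = 0*√q = 0)
n(w) = -2*w
Y(I) = 0 (Y(I) = -2*0 = 0)
(Y(-5)*6)*6 = (0*6)*6 = 0*6 = 0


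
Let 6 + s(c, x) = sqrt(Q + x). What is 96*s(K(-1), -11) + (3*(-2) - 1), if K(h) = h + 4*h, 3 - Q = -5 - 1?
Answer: -583 + 96*I*sqrt(2) ≈ -583.0 + 135.76*I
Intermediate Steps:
Q = 9 (Q = 3 - (-5 - 1) = 3 - 1*(-6) = 3 + 6 = 9)
K(h) = 5*h
s(c, x) = -6 + sqrt(9 + x)
96*s(K(-1), -11) + (3*(-2) - 1) = 96*(-6 + sqrt(9 - 11)) + (3*(-2) - 1) = 96*(-6 + sqrt(-2)) + (-6 - 1) = 96*(-6 + I*sqrt(2)) - 7 = (-576 + 96*I*sqrt(2)) - 7 = -583 + 96*I*sqrt(2)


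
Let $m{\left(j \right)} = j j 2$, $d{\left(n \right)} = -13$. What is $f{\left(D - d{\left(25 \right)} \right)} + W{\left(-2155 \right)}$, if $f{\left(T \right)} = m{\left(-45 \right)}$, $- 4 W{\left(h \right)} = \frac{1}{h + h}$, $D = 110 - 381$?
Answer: $\frac{69822001}{17240} \approx 4050.0$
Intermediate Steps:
$D = -271$
$m{\left(j \right)} = 2 j^{2}$ ($m{\left(j \right)} = j^{2} \cdot 2 = 2 j^{2}$)
$W{\left(h \right)} = - \frac{1}{8 h}$ ($W{\left(h \right)} = - \frac{1}{4 \left(h + h\right)} = - \frac{1}{4 \cdot 2 h} = - \frac{\frac{1}{2} \frac{1}{h}}{4} = - \frac{1}{8 h}$)
$f{\left(T \right)} = 4050$ ($f{\left(T \right)} = 2 \left(-45\right)^{2} = 2 \cdot 2025 = 4050$)
$f{\left(D - d{\left(25 \right)} \right)} + W{\left(-2155 \right)} = 4050 - \frac{1}{8 \left(-2155\right)} = 4050 - - \frac{1}{17240} = 4050 + \frac{1}{17240} = \frac{69822001}{17240}$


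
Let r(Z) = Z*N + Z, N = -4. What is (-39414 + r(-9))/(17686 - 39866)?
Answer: 39387/22180 ≈ 1.7758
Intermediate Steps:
r(Z) = -3*Z (r(Z) = Z*(-4) + Z = -4*Z + Z = -3*Z)
(-39414 + r(-9))/(17686 - 39866) = (-39414 - 3*(-9))/(17686 - 39866) = (-39414 + 27)/(-22180) = -39387*(-1/22180) = 39387/22180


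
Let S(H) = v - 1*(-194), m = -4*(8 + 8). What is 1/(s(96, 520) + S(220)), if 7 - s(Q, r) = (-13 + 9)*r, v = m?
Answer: 1/2217 ≈ 0.00045106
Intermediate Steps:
m = -64 (m = -4*16 = -64)
v = -64
s(Q, r) = 7 + 4*r (s(Q, r) = 7 - (-13 + 9)*r = 7 - (-4)*r = 7 + 4*r)
S(H) = 130 (S(H) = -64 - 1*(-194) = -64 + 194 = 130)
1/(s(96, 520) + S(220)) = 1/((7 + 4*520) + 130) = 1/((7 + 2080) + 130) = 1/(2087 + 130) = 1/2217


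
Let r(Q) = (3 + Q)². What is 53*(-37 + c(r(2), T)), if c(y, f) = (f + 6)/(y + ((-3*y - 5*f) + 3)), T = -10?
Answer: -6095/3 ≈ -2031.7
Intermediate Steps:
c(y, f) = (6 + f)/(3 - 5*f - 2*y) (c(y, f) = (6 + f)/(y + ((-5*f - 3*y) + 3)) = (6 + f)/(y + (3 - 5*f - 3*y)) = (6 + f)/(3 - 5*f - 2*y))
53*(-37 + c(r(2), T)) = 53*(-37 + (-6 - 1*(-10))/(-3 + 2*(3 + 2)² + 5*(-10))) = 53*(-37 + (-6 + 10)/(-3 + 2*5² - 50)) = 53*(-37 + 4/(-3 + 2*25 - 50)) = 53*(-37 + 4/(-3 + 50 - 50)) = 53*(-37 + 4/(-3)) = 53*(-37 - ⅓*4) = 53*(-37 - 4/3) = 53*(-115/3) = -6095/3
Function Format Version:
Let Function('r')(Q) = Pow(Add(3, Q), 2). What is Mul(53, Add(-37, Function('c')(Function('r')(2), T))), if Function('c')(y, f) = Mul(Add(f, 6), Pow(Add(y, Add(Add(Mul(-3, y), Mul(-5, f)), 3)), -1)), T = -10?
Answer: Rational(-6095, 3) ≈ -2031.7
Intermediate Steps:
Function('c')(y, f) = Mul(Pow(Add(3, Mul(-5, f), Mul(-2, y)), -1), Add(6, f)) (Function('c')(y, f) = Mul(Add(6, f), Pow(Add(y, Add(Add(Mul(-5, f), Mul(-3, y)), 3)), -1)) = Mul(Add(6, f), Pow(Add(y, Add(3, Mul(-5, f), Mul(-3, y))), -1)) = Mul(Add(6, f), Pow(Add(3, Mul(-5, f), Mul(-2, y)), -1)) = Mul(Pow(Add(3, Mul(-5, f), Mul(-2, y)), -1), Add(6, f)))
Mul(53, Add(-37, Function('c')(Function('r')(2), T))) = Mul(53, Add(-37, Mul(Pow(Add(-3, Mul(2, Pow(Add(3, 2), 2)), Mul(5, -10)), -1), Add(-6, Mul(-1, -10))))) = Mul(53, Add(-37, Mul(Pow(Add(-3, Mul(2, Pow(5, 2)), -50), -1), Add(-6, 10)))) = Mul(53, Add(-37, Mul(Pow(Add(-3, Mul(2, 25), -50), -1), 4))) = Mul(53, Add(-37, Mul(Pow(Add(-3, 50, -50), -1), 4))) = Mul(53, Add(-37, Mul(Pow(-3, -1), 4))) = Mul(53, Add(-37, Mul(Rational(-1, 3), 4))) = Mul(53, Add(-37, Rational(-4, 3))) = Mul(53, Rational(-115, 3)) = Rational(-6095, 3)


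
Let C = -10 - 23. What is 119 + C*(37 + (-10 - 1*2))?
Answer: -706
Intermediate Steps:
C = -33
119 + C*(37 + (-10 - 1*2)) = 119 - 33*(37 + (-10 - 1*2)) = 119 - 33*(37 + (-10 - 2)) = 119 - 33*(37 - 12) = 119 - 33*25 = 119 - 825 = -706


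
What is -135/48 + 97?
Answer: 1507/16 ≈ 94.188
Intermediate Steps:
-135/48 + 97 = -135*1/48 + 97 = -45/16 + 97 = 1507/16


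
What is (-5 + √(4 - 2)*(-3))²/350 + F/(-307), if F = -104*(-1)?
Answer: -23199/107450 + 3*√2/35 ≈ -0.094687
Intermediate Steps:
F = 104
(-5 + √(4 - 2)*(-3))²/350 + F/(-307) = (-5 + √(4 - 2)*(-3))²/350 + 104/(-307) = (-5 + √2*(-3))²*(1/350) + 104*(-1/307) = (-5 - 3*√2)²*(1/350) - 104/307 = (-5 - 3*√2)²/350 - 104/307 = -104/307 + (-5 - 3*√2)²/350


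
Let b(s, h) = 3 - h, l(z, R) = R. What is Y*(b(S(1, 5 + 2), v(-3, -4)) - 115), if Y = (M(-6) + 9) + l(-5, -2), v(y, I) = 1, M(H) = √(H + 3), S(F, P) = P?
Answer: -791 - 113*I*√3 ≈ -791.0 - 195.72*I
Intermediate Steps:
M(H) = √(3 + H)
Y = 7 + I*√3 (Y = (√(3 - 6) + 9) - 2 = (√(-3) + 9) - 2 = (I*√3 + 9) - 2 = (9 + I*√3) - 2 = 7 + I*√3 ≈ 7.0 + 1.732*I)
Y*(b(S(1, 5 + 2), v(-3, -4)) - 115) = (7 + I*√3)*((3 - 1*1) - 115) = (7 + I*√3)*((3 - 1) - 115) = (7 + I*√3)*(2 - 115) = (7 + I*√3)*(-113) = -791 - 113*I*√3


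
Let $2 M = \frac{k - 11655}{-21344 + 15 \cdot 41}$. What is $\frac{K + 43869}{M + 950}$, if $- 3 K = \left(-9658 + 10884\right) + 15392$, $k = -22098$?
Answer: $\frac{4767213962}{118256559} \approx 40.313$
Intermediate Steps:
$K = - \frac{16618}{3}$ ($K = - \frac{\left(-9658 + 10884\right) + 15392}{3} = - \frac{1226 + 15392}{3} = \left(- \frac{1}{3}\right) 16618 = - \frac{16618}{3} \approx -5539.3$)
$M = \frac{33753}{41458}$ ($M = \frac{\left(-22098 - 11655\right) \frac{1}{-21344 + 15 \cdot 41}}{2} = \frac{\left(-33753\right) \frac{1}{-21344 + 615}}{2} = \frac{\left(-33753\right) \frac{1}{-20729}}{2} = \frac{\left(-33753\right) \left(- \frac{1}{20729}\right)}{2} = \frac{1}{2} \cdot \frac{33753}{20729} = \frac{33753}{41458} \approx 0.81415$)
$\frac{K + 43869}{M + 950} = \frac{- \frac{16618}{3} + 43869}{\frac{33753}{41458} + 950} = \frac{114989}{3 \cdot \frac{39418853}{41458}} = \frac{114989}{3} \cdot \frac{41458}{39418853} = \frac{4767213962}{118256559}$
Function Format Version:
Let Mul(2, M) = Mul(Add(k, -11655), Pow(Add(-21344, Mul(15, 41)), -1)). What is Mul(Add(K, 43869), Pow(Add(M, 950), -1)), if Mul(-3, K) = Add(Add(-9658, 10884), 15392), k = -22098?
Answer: Rational(4767213962, 118256559) ≈ 40.313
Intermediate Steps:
K = Rational(-16618, 3) (K = Mul(Rational(-1, 3), Add(Add(-9658, 10884), 15392)) = Mul(Rational(-1, 3), Add(1226, 15392)) = Mul(Rational(-1, 3), 16618) = Rational(-16618, 3) ≈ -5539.3)
M = Rational(33753, 41458) (M = Mul(Rational(1, 2), Mul(Add(-22098, -11655), Pow(Add(-21344, Mul(15, 41)), -1))) = Mul(Rational(1, 2), Mul(-33753, Pow(Add(-21344, 615), -1))) = Mul(Rational(1, 2), Mul(-33753, Pow(-20729, -1))) = Mul(Rational(1, 2), Mul(-33753, Rational(-1, 20729))) = Mul(Rational(1, 2), Rational(33753, 20729)) = Rational(33753, 41458) ≈ 0.81415)
Mul(Add(K, 43869), Pow(Add(M, 950), -1)) = Mul(Add(Rational(-16618, 3), 43869), Pow(Add(Rational(33753, 41458), 950), -1)) = Mul(Rational(114989, 3), Pow(Rational(39418853, 41458), -1)) = Mul(Rational(114989, 3), Rational(41458, 39418853)) = Rational(4767213962, 118256559)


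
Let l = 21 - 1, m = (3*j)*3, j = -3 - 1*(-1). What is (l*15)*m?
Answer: -5400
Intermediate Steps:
j = -2 (j = -3 + 1 = -2)
m = -18 (m = (3*(-2))*3 = -6*3 = -18)
l = 20
(l*15)*m = (20*15)*(-18) = 300*(-18) = -5400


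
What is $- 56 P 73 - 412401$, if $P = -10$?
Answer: $-371521$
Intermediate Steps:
$- 56 P 73 - 412401 = \left(-56\right) \left(-10\right) 73 - 412401 = 560 \cdot 73 - 412401 = 40880 - 412401 = -371521$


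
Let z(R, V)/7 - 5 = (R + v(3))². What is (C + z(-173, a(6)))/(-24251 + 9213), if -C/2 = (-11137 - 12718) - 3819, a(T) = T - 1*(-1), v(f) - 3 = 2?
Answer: -252951/15038 ≈ -16.821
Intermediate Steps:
v(f) = 5 (v(f) = 3 + 2 = 5)
a(T) = 1 + T (a(T) = T + 1 = 1 + T)
z(R, V) = 35 + 7*(5 + R)² (z(R, V) = 35 + 7*(R + 5)² = 35 + 7*(5 + R)²)
C = 55348 (C = -2*((-11137 - 12718) - 3819) = -2*(-23855 - 3819) = -2*(-27674) = 55348)
(C + z(-173, a(6)))/(-24251 + 9213) = (55348 + (35 + 7*(5 - 173)²))/(-24251 + 9213) = (55348 + (35 + 7*(-168)²))/(-15038) = (55348 + (35 + 7*28224))*(-1/15038) = (55348 + (35 + 197568))*(-1/15038) = (55348 + 197603)*(-1/15038) = 252951*(-1/15038) = -252951/15038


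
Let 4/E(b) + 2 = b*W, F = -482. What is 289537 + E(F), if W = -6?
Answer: 418380967/1445 ≈ 2.8954e+5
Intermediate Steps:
E(b) = 4/(-2 - 6*b) (E(b) = 4/(-2 + b*(-6)) = 4/(-2 - 6*b))
289537 + E(F) = 289537 - 2/(1 + 3*(-482)) = 289537 - 2/(1 - 1446) = 289537 - 2/(-1445) = 289537 - 2*(-1/1445) = 289537 + 2/1445 = 418380967/1445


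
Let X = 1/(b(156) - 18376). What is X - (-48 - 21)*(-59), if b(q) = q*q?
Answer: -24263159/5960 ≈ -4071.0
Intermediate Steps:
b(q) = q**2
X = 1/5960 (X = 1/(156**2 - 18376) = 1/(24336 - 18376) = 1/5960 ≈ 0.00016779)
X - (-48 - 21)*(-59) = 1/5960 - (-48 - 21)*(-59) = 1/5960 - (-69)*(-59) = 1/5960 - 1*4071 = 1/5960 - 4071 = -24263159/5960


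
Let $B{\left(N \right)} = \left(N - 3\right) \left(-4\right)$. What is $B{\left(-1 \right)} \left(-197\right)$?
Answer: $-3152$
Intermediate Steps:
$B{\left(N \right)} = 12 - 4 N$ ($B{\left(N \right)} = \left(-3 + N\right) \left(-4\right) = 12 - 4 N$)
$B{\left(-1 \right)} \left(-197\right) = \left(12 - -4\right) \left(-197\right) = \left(12 + 4\right) \left(-197\right) = 16 \left(-197\right) = -3152$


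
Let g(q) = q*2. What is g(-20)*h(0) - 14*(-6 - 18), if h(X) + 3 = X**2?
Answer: 456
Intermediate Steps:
g(q) = 2*q
h(X) = -3 + X**2
g(-20)*h(0) - 14*(-6 - 18) = (2*(-20))*(-3 + 0**2) - 14*(-6 - 18) = -40*(-3 + 0) - 14*(-24) = -40*(-3) + 336 = 120 + 336 = 456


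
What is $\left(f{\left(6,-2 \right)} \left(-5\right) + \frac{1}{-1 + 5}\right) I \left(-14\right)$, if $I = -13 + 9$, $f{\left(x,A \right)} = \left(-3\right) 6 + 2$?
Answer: $4494$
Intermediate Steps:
$f{\left(x,A \right)} = -16$ ($f{\left(x,A \right)} = -18 + 2 = -16$)
$I = -4$
$\left(f{\left(6,-2 \right)} \left(-5\right) + \frac{1}{-1 + 5}\right) I \left(-14\right) = \left(\left(-16\right) \left(-5\right) + \frac{1}{-1 + 5}\right) \left(-4\right) \left(-14\right) = \left(80 + \frac{1}{4}\right) \left(-4\right) \left(-14\right) = \frac{321}{4} \left(-4\right) \left(-14\right) = \left(-321\right) \left(-14\right) = 4494$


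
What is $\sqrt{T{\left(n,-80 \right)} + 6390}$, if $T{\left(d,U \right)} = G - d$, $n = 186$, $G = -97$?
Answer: $\sqrt{6107} \approx 78.147$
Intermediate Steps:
$T{\left(d,U \right)} = -97 - d$
$\sqrt{T{\left(n,-80 \right)} + 6390} = \sqrt{\left(-97 - 186\right) + 6390} = \sqrt{-283 + 6390} = \sqrt{6107}$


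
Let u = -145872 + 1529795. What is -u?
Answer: -1383923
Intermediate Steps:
u = 1383923
-u = -1*1383923 = -1383923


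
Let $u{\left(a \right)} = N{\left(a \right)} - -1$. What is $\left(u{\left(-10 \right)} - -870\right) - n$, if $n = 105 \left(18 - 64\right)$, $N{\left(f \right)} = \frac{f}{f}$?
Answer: $5702$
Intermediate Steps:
$N{\left(f \right)} = 1$
$u{\left(a \right)} = 2$ ($u{\left(a \right)} = 1 - -1 = 1 + 1 = 2$)
$n = -4830$ ($n = 105 \left(-46\right) = -4830$)
$\left(u{\left(-10 \right)} - -870\right) - n = \left(2 - -870\right) - -4830 = \left(2 + 870\right) + 4830 = 872 + 4830 = 5702$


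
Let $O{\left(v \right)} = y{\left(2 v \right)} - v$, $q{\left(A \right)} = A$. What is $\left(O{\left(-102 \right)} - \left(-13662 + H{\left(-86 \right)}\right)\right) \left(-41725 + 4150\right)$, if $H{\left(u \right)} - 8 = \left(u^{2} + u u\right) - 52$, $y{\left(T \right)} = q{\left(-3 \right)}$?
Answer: $37086525$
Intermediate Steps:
$y{\left(T \right)} = -3$
$H{\left(u \right)} = -44 + 2 u^{2}$ ($H{\left(u \right)} = 8 - \left(52 - u^{2} - u u\right) = 8 + \left(\left(u^{2} + u^{2}\right) - 52\right) = 8 + \left(2 u^{2} - 52\right) = 8 + \left(-52 + 2 u^{2}\right) = -44 + 2 u^{2}$)
$O{\left(v \right)} = -3 - v$
$\left(O{\left(-102 \right)} - \left(-13662 + H{\left(-86 \right)}\right)\right) \left(-41725 + 4150\right) = \left(\left(-3 - -102\right) + \left(13662 - \left(-44 + 2 \left(-86\right)^{2}\right)\right)\right) \left(-41725 + 4150\right) = \left(\left(-3 + 102\right) + \left(13662 - \left(-44 + 2 \cdot 7396\right)\right)\right) \left(-37575\right) = \left(99 + \left(13662 - \left(-44 + 14792\right)\right)\right) \left(-37575\right) = \left(99 + \left(13662 - 14748\right)\right) \left(-37575\right) = \left(99 - 1086\right) \left(-37575\right) = \left(-987\right) \left(-37575\right) = 37086525$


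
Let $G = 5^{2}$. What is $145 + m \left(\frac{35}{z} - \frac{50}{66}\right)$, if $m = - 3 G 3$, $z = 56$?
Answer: $\frac{15385}{88} \approx 174.83$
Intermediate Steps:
$G = 25$
$m = -225$ ($m = \left(-3\right) 25 \cdot 3 = \left(-75\right) 3 = -225$)
$145 + m \left(\frac{35}{z} - \frac{50}{66}\right) = 145 - 225 \left(\frac{35}{56} - \frac{50}{66}\right) = 145 - 225 \left(35 \cdot \frac{1}{56} - \frac{25}{33}\right) = 145 - 225 \left(\frac{5}{8} - \frac{25}{33}\right) = 145 - - \frac{2625}{88} = 145 + \frac{2625}{88} = \frac{15385}{88}$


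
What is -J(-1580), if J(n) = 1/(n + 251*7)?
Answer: -1/177 ≈ -0.0056497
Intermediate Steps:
J(n) = 1/(1757 + n) (J(n) = 1/(n + 1757) = 1/(1757 + n))
-J(-1580) = -1/(1757 - 1580) = -1/177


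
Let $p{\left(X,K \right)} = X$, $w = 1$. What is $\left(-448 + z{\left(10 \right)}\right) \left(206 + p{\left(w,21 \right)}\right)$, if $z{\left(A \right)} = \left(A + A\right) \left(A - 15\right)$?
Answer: $-113436$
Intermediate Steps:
$z{\left(A \right)} = 2 A \left(-15 + A\right)$
$\left(-448 + z{\left(10 \right)}\right) \left(206 + p{\left(w,21 \right)}\right) = \left(-448 + 2 \cdot 10 \left(-15 + 10\right)\right) \left(206 + 1\right) = \left(-448 + 2 \cdot 10 \left(-5\right)\right) 207 = \left(-448 - 100\right) 207 = \left(-548\right) 207 = -113436$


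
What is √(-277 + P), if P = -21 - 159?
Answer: I*√457 ≈ 21.378*I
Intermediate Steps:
P = -180
√(-277 + P) = √(-277 - 180) = √(-457) = I*√457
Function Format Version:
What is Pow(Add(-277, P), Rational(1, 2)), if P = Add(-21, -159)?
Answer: Mul(I, Pow(457, Rational(1, 2))) ≈ Mul(21.378, I)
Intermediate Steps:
P = -180
Pow(Add(-277, P), Rational(1, 2)) = Pow(Add(-277, -180), Rational(1, 2)) = Pow(-457, Rational(1, 2)) = Mul(I, Pow(457, Rational(1, 2)))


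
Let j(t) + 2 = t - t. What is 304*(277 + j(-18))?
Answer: 83600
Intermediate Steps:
j(t) = -2 (j(t) = -2 + (t - t) = -2 + 0 = -2)
304*(277 + j(-18)) = 304*(277 - 2) = 304*275 = 83600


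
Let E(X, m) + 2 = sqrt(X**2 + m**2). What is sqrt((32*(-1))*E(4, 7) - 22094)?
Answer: sqrt(-22030 - 32*sqrt(65)) ≈ 149.29*I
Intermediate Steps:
E(X, m) = -2 + sqrt(X**2 + m**2)
sqrt((32*(-1))*E(4, 7) - 22094) = sqrt((32*(-1))*(-2 + sqrt(4**2 + 7**2)) - 22094) = sqrt(-32*(-2 + sqrt(16 + 49)) - 22094) = sqrt(-32*(-2 + sqrt(65)) - 22094) = sqrt((64 - 32*sqrt(65)) - 22094) = sqrt(-22030 - 32*sqrt(65))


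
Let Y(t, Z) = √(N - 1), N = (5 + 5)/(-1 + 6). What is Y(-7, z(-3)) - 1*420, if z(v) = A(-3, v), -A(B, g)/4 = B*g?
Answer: -419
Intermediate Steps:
A(B, g) = -4*B*g
z(v) = 12*v (z(v) = -4*(-3)*v = 12*v)
N = 2 (N = 10/5 = 10*(⅕) = 2)
Y(t, Z) = 1 (Y(t, Z) = √(2 - 1) = √1 = 1)
Y(-7, z(-3)) - 1*420 = 1 - 1*420 = 1 - 420 = -419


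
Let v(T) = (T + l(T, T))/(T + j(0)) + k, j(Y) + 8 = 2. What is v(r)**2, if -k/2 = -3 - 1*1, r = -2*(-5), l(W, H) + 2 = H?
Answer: 625/4 ≈ 156.25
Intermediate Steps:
l(W, H) = -2 + H
j(Y) = -6 (j(Y) = -8 + 2 = -6)
r = 10
k = 8 (k = -2*(-3 - 1*1) = -2*(-3 - 1) = -2*(-4) = 8)
v(T) = 8 + (-2 + 2*T)/(-6 + T) (v(T) = (T + (-2 + T))/(T - 6) + 8 = (-2 + 2*T)/(-6 + T) + 8 = 8 + (-2 + 2*T)/(-6 + T))
v(r)**2 = (10*(-5 + 10)/(-6 + 10))**2 = (10*5/4)**2 = (10*(1/4)*5)**2 = (25/2)**2 = 625/4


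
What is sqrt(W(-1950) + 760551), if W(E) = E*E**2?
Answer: I*sqrt(7414114449) ≈ 86105.0*I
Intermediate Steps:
W(E) = E**3
sqrt(W(-1950) + 760551) = sqrt((-1950)**3 + 760551) = sqrt(-7414875000 + 760551) = sqrt(-7414114449) = I*sqrt(7414114449)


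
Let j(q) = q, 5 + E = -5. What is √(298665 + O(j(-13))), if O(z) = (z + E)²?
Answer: 7*√6106 ≈ 546.99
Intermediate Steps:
E = -10 (E = -5 - 5 = -10)
O(z) = (-10 + z)² (O(z) = (z - 10)² = (-10 + z)²)
√(298665 + O(j(-13))) = √(298665 + (-10 - 13)²) = √(298665 + (-23)²) = √(298665 + 529) = √299194 = 7*√6106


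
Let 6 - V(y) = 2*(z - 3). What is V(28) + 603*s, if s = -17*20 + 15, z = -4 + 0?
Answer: -195955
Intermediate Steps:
z = -4
s = -325 (s = -340 + 15 = -325)
V(y) = 20 (V(y) = 6 - 2*(-4 - 3) = 6 - 2*(-7) = 6 - 1*(-14) = 6 + 14 = 20)
V(28) + 603*s = 20 + 603*(-325) = 20 - 195975 = -195955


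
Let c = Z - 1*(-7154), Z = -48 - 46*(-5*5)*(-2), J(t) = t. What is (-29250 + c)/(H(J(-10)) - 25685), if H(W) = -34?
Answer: 8148/8573 ≈ 0.95043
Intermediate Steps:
Z = -2348 (Z = -48 - (-1150)*(-2) = -48 - 46*50 = -48 - 2300 = -2348)
c = 4806 (c = -2348 - 1*(-7154) = -2348 + 7154 = 4806)
(-29250 + c)/(H(J(-10)) - 25685) = (-29250 + 4806)/(-34 - 25685) = -24444/(-25719) = -24444*(-1/25719) = 8148/8573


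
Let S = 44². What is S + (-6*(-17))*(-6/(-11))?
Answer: 21908/11 ≈ 1991.6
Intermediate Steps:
S = 1936
S + (-6*(-17))*(-6/(-11)) = 1936 + (-6*(-17))*(-6/(-11)) = 1936 + 102*(-6*(-1/11)) = 1936 + 102*(6/11) = 1936 + 612/11 = 21908/11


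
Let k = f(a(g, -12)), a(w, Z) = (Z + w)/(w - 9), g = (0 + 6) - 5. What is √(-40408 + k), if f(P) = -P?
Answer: 5*I*√25862/4 ≈ 201.02*I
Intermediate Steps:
g = 1 (g = 6 - 5 = 1)
a(w, Z) = (Z + w)/(-9 + w)
k = -11/8 (k = -(-12 + 1)/(-9 + 1) = -(-11)/(-8) = -(-1)*(-11)/8 = -1*11/8 = -11/8 ≈ -1.3750)
√(-40408 + k) = √(-40408 - 11/8) = √(-323275/8) = 5*I*√25862/4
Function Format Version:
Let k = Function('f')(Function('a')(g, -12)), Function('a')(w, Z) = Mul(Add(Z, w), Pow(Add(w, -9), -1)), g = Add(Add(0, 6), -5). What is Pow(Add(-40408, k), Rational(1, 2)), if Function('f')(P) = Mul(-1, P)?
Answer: Mul(Rational(5, 4), I, Pow(25862, Rational(1, 2))) ≈ Mul(201.02, I)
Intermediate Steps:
g = 1 (g = Add(6, -5) = 1)
Function('a')(w, Z) = Mul(Pow(Add(-9, w), -1), Add(Z, w)) (Function('a')(w, Z) = Mul(Add(Z, w), Pow(Add(-9, w), -1)) = Mul(Pow(Add(-9, w), -1), Add(Z, w)))
k = Rational(-11, 8) (k = Mul(-1, Mul(Pow(Add(-9, 1), -1), Add(-12, 1))) = Mul(-1, Mul(Pow(-8, -1), -11)) = Mul(-1, Mul(Rational(-1, 8), -11)) = Mul(-1, Rational(11, 8)) = Rational(-11, 8) ≈ -1.3750)
Pow(Add(-40408, k), Rational(1, 2)) = Pow(Add(-40408, Rational(-11, 8)), Rational(1, 2)) = Pow(Rational(-323275, 8), Rational(1, 2)) = Mul(Rational(5, 4), I, Pow(25862, Rational(1, 2)))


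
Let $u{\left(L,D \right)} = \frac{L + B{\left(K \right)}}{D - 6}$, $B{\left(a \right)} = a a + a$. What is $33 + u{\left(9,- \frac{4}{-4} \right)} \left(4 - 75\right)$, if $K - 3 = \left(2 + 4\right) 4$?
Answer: $10896$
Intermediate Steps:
$K = 27$ ($K = 3 + \left(2 + 4\right) 4 = 3 + 6 \cdot 4 = 3 + 24 = 27$)
$B{\left(a \right)} = a + a^{2}$ ($B{\left(a \right)} = a^{2} + a = a + a^{2}$)
$u{\left(L,D \right)} = \frac{756 + L}{-6 + D}$ ($u{\left(L,D \right)} = \frac{L + 27 \left(1 + 27\right)}{D - 6} = \frac{L + 27 \cdot 28}{-6 + D} = \frac{L + 756}{-6 + D} = \frac{756 + L}{-6 + D}$)
$33 + u{\left(9,- \frac{4}{-4} \right)} \left(4 - 75\right) = 33 + \frac{756 + 9}{-6 - \frac{4}{-4}} \left(4 - 75\right) = 33 + \frac{1}{-6 - -1} \cdot 765 \left(-71\right) = 33 + \frac{1}{-6 + 1} \cdot 765 \left(-71\right) = 33 + \frac{1}{-5} \cdot 765 \left(-71\right) = 33 + \left(- \frac{1}{5}\right) 765 \left(-71\right) = 33 - -10863 = 33 + 10863 = 10896$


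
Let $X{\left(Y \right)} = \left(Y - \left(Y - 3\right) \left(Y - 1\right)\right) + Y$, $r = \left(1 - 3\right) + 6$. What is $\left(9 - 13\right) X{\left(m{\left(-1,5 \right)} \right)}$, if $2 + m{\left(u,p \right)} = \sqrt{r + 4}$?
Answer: $108 - 80 \sqrt{2} \approx -5.1371$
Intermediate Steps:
$r = 4$ ($r = -2 + 6 = 4$)
$m{\left(u,p \right)} = -2 + 2 \sqrt{2}$ ($m{\left(u,p \right)} = -2 + \sqrt{4 + 4} = -2 + \sqrt{8} = -2 + 2 \sqrt{2}$)
$X{\left(Y \right)} = 2 Y - \left(-1 + Y\right) \left(-3 + Y\right)$ ($X{\left(Y \right)} = \left(Y - \left(-3 + Y\right) \left(-1 + Y\right)\right) + Y = \left(Y - \left(-1 + Y\right) \left(-3 + Y\right)\right) + Y = 2 Y - \left(-1 + Y\right) \left(-3 + Y\right)$)
$\left(9 - 13\right) X{\left(m{\left(-1,5 \right)} \right)} = \left(9 - 13\right) \left(-3 - \left(-2 + 2 \sqrt{2}\right)^{2} + 6 \left(-2 + 2 \sqrt{2}\right)\right) = - 4 \left(-3 - \left(-2 + 2 \sqrt{2}\right)^{2} - \left(12 - 12 \sqrt{2}\right)\right) = - 4 \left(-15 - \left(-2 + 2 \sqrt{2}\right)^{2} + 12 \sqrt{2}\right) = 60 - 48 \sqrt{2} + 4 \left(-2 + 2 \sqrt{2}\right)^{2}$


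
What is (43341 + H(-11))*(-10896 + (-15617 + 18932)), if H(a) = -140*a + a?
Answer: -340159470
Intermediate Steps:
H(a) = -139*a
(43341 + H(-11))*(-10896 + (-15617 + 18932)) = (43341 - 139*(-11))*(-10896 + (-15617 + 18932)) = (43341 + 1529)*(-10896 + 3315) = 44870*(-7581) = -340159470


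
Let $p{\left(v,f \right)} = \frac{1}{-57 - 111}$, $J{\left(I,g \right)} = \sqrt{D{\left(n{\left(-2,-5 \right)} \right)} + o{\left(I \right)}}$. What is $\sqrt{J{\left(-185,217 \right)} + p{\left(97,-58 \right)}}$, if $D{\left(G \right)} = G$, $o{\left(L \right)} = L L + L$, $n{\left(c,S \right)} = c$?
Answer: $\frac{\sqrt{-42 + 21168 \sqrt{3782}}}{84} \approx 13.583$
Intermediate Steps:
$o{\left(L \right)} = L + L^{2}$ ($o{\left(L \right)} = L^{2} + L = L + L^{2}$)
$J{\left(I,g \right)} = \sqrt{-2 + I \left(1 + I\right)}$
$p{\left(v,f \right)} = - \frac{1}{168}$ ($p{\left(v,f \right)} = \frac{1}{-168} = - \frac{1}{168}$)
$\sqrt{J{\left(-185,217 \right)} + p{\left(97,-58 \right)}} = \sqrt{\sqrt{-2 - 185 \left(1 - 185\right)} - \frac{1}{168}} = \sqrt{\sqrt{-2 - -34040} - \frac{1}{168}} = \sqrt{\sqrt{-2 + 34040} - \frac{1}{168}} = \sqrt{\sqrt{34038} - \frac{1}{168}} = \sqrt{3 \sqrt{3782} - \frac{1}{168}} = \sqrt{- \frac{1}{168} + 3 \sqrt{3782}}$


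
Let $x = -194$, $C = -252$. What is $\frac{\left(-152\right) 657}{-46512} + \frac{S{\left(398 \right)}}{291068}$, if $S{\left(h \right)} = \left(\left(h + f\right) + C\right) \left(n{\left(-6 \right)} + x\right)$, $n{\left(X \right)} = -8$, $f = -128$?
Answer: $\frac{5281085}{2474078} \approx 2.1346$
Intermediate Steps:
$S{\left(h \right)} = 76760 - 202 h$ ($S{\left(h \right)} = \left(\left(h - 128\right) - 252\right) \left(-8 - 194\right) = \left(\left(-128 + h\right) - 252\right) \left(-202\right) = \left(-380 + h\right) \left(-202\right) = 76760 - 202 h$)
$\frac{\left(-152\right) 657}{-46512} + \frac{S{\left(398 \right)}}{291068} = \frac{\left(-152\right) 657}{-46512} + \frac{76760 - 80396}{291068} = \left(-99864\right) \left(- \frac{1}{46512}\right) + \left(76760 - 80396\right) \frac{1}{291068} = \frac{73}{34} - \frac{909}{72767} = \frac{5281085}{2474078}$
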